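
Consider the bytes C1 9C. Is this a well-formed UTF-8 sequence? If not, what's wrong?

invalid (overlong encoding)

Leading byte 0xC1 = 11000001 → 2-byte form.
Continuation bytes all match 10xxxxxx. Payload decodes to 0x5C.
But 0x5C < 0x80, the minimum for a 2-byte sequence — this is an overlong encoding.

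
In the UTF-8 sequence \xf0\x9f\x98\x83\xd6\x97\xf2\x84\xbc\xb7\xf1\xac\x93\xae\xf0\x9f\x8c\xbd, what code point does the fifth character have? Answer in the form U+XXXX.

Offset 0: leading byte 0xF0 = 11110000 → 4-byte char #1 = F0 9F 98 83.
Offset 4: leading byte 0xD6 = 11010110 → 2-byte char #2 = D6 97.
Offset 6: leading byte 0xF2 = 11110010 → 4-byte char #3 = F2 84 BC B7.
Offset 10: leading byte 0xF1 = 11110001 → 4-byte char #4 = F1 AC 93 AE.
Offset 14: leading byte 0xF0 = 11110000 → 4-byte char #5 = F0 9F 8C BD.
Leading byte 0xF0 = 11110000 matches 11110xxx → 4-byte sequence.
Byte 1: 0xF0 = 11110000, payload 000 (3 bits).
Byte 2: 0x9F = 10011111 (10xxxxxx ✓), payload 011111.
Byte 3: 0x8C = 10001100 (10xxxxxx ✓), payload 001100.
Byte 4: 0xBD = 10111101 (10xxxxxx ✓), payload 111101.
Concatenate: 000011111001100111101 = 0x1F33D (21 bits → U+1F33D).

U+1F33D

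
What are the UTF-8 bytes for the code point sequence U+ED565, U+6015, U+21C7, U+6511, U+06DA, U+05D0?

U+ED565: 4-byte form → F3 AD 95 A5.
U+6015: 3-byte form → E6 80 95.
U+21C7: 3-byte form → E2 87 87.
U+6511: 3-byte form → E6 94 91.
U+06DA: 2-byte form → DB 9A.
U+05D0: 2-byte form → D7 90.
Concatenated (17 bytes): F3 AD 95 A5 E6 80 95 E2 87 87 E6 94 91 DB 9A D7 90.

F3 AD 95 A5 E6 80 95 E2 87 87 E6 94 91 DB 9A D7 90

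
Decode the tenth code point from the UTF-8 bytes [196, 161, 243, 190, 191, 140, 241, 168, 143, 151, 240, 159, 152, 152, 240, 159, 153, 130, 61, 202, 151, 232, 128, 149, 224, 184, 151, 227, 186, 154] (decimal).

U+3E9A

Offset 0: leading byte 0xC4 = 11000100 → 2-byte char #1 = C4 A1.
Offset 2: leading byte 0xF3 = 11110011 → 4-byte char #2 = F3 BE BF 8C.
Offset 6: leading byte 0xF1 = 11110001 → 4-byte char #3 = F1 A8 8F 97.
Offset 10: leading byte 0xF0 = 11110000 → 4-byte char #4 = F0 9F 98 98.
Offset 14: leading byte 0xF0 = 11110000 → 4-byte char #5 = F0 9F 99 82.
Offset 18: leading byte 0x3D = 00111101 → 1-byte char #6 = 3D.
Offset 19: leading byte 0xCA = 11001010 → 2-byte char #7 = CA 97.
Offset 21: leading byte 0xE8 = 11101000 → 3-byte char #8 = E8 80 95.
Offset 24: leading byte 0xE0 = 11100000 → 3-byte char #9 = E0 B8 97.
Offset 27: leading byte 0xE3 = 11100011 → 3-byte char #10 = E3 BA 9A.
Leading byte 0xE3 = 11100011 matches 1110xxxx → 3-byte sequence.
Byte 1: 0xE3 = 11100011, payload 0011 (4 bits).
Byte 2: 0xBA = 10111010 (10xxxxxx ✓), payload 111010.
Byte 3: 0x9A = 10011010 (10xxxxxx ✓), payload 011010.
Concatenate: 0011111010011010 = 0x3E9A (16 bits → U+3E9A).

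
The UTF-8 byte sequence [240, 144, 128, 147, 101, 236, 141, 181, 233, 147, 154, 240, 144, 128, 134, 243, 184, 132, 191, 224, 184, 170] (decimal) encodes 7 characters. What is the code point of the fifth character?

U+10006

Offset 0: leading byte 0xF0 = 11110000 → 4-byte char #1 = F0 90 80 93.
Offset 4: leading byte 0x65 = 01100101 → 1-byte char #2 = 65.
Offset 5: leading byte 0xEC = 11101100 → 3-byte char #3 = EC 8D B5.
Offset 8: leading byte 0xE9 = 11101001 → 3-byte char #4 = E9 93 9A.
Offset 11: leading byte 0xF0 = 11110000 → 4-byte char #5 = F0 90 80 86.
Leading byte 0xF0 = 11110000 matches 11110xxx → 4-byte sequence.
Byte 1: 0xF0 = 11110000, payload 000 (3 bits).
Byte 2: 0x90 = 10010000 (10xxxxxx ✓), payload 010000.
Byte 3: 0x80 = 10000000 (10xxxxxx ✓), payload 000000.
Byte 4: 0x86 = 10000110 (10xxxxxx ✓), payload 000110.
Concatenate: 000010000000000000110 = 0x10006 (21 bits → U+10006).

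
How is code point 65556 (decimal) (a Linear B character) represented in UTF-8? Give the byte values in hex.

U+10014 = 0x10014 = 65556 decimal. In range U+10000–U+10FFFF → 4-byte form: 11110xxx 10xxxxxx 10xxxxxx 10xxxxxx.
Binary (21 bits): 000010000000000010100.
Split 3+6+6+6: 000 | 010000 | 000000 | 010100.
Byte 1: 11110000 = 0xF0.
Byte 2: 10010000 = 0x90.
Byte 3: 10000000 = 0x80.
Byte 4: 10010100 = 0x94.

F0 90 80 94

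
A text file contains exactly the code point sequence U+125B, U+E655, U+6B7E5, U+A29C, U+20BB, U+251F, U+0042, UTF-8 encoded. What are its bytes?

E1 89 9B EE 99 95 F1 AB 9F A5 EA 8A 9C E2 82 BB E2 94 9F 42

U+125B: 3-byte form → E1 89 9B.
U+E655: 3-byte form → EE 99 95.
U+6B7E5: 4-byte form → F1 AB 9F A5.
U+A29C: 3-byte form → EA 8A 9C.
U+20BB: 3-byte form → E2 82 BB.
U+251F: 3-byte form → E2 94 9F.
U+0042: 1-byte form → 42.
Concatenated (20 bytes): E1 89 9B EE 99 95 F1 AB 9F A5 EA 8A 9C E2 82 BB E2 94 9F 42.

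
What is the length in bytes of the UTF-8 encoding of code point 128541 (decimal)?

U+1F61D = 0x1F61D. UTF-8 uses 1 byte below 0x80, 2 below 0x800, 3 below 0x10000, 4 up to 0x10FFFF. 0x1F61D is in U+10000–U+10FFFF → 4 bytes.

4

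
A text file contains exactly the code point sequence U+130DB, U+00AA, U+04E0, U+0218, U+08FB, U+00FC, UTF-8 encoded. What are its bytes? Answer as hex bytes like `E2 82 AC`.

F0 93 83 9B C2 AA D3 A0 C8 98 E0 A3 BB C3 BC

U+130DB: 4-byte form → F0 93 83 9B.
U+00AA: 2-byte form → C2 AA.
U+04E0: 2-byte form → D3 A0.
U+0218: 2-byte form → C8 98.
U+08FB: 3-byte form → E0 A3 BB.
U+00FC: 2-byte form → C3 BC.
Concatenated (15 bytes): F0 93 83 9B C2 AA D3 A0 C8 98 E0 A3 BB C3 BC.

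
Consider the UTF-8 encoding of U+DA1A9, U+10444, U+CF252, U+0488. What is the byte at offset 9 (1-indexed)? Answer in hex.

0xF3

1-indexed offset 9 is 0-indexed offset 8.
U+DA1A9 → 4-byte form F3 9A 86 A9 at offsets 0–3.
U+10444 → 4-byte form F0 90 91 84 at offsets 4–7.
U+CF252 → 4-byte form F3 8F 89 92 at offsets 8–11.
Offset 8 falls in char 3's range; it's byte 1 of F3 8F 89 92 = 0xF3.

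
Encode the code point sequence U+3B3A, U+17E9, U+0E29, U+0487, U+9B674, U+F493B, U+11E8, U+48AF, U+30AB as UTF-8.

E3 AC BA E1 9F A9 E0 B8 A9 D2 87 F2 9B 99 B4 F3 B4 A4 BB E1 87 A8 E4 A2 AF E3 82 AB

U+3B3A: 3-byte form → E3 AC BA.
U+17E9: 3-byte form → E1 9F A9.
U+0E29: 3-byte form → E0 B8 A9.
U+0487: 2-byte form → D2 87.
U+9B674: 4-byte form → F2 9B 99 B4.
U+F493B: 4-byte form → F3 B4 A4 BB.
U+11E8: 3-byte form → E1 87 A8.
U+48AF: 3-byte form → E4 A2 AF.
U+30AB: 3-byte form → E3 82 AB.
Concatenated (28 bytes): E3 AC BA E1 9F A9 E0 B8 A9 D2 87 F2 9B 99 B4 F3 B4 A4 BB E1 87 A8 E4 A2 AF E3 82 AB.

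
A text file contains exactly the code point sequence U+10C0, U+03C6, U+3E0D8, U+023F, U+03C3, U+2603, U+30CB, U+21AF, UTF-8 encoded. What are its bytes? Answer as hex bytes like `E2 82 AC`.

U+10C0: 3-byte form → E1 83 80.
U+03C6: 2-byte form → CF 86.
U+3E0D8: 4-byte form → F0 BE 83 98.
U+023F: 2-byte form → C8 BF.
U+03C3: 2-byte form → CF 83.
U+2603: 3-byte form → E2 98 83.
U+30CB: 3-byte form → E3 83 8B.
U+21AF: 3-byte form → E2 86 AF.
Concatenated (22 bytes): E1 83 80 CF 86 F0 BE 83 98 C8 BF CF 83 E2 98 83 E3 83 8B E2 86 AF.

E1 83 80 CF 86 F0 BE 83 98 C8 BF CF 83 E2 98 83 E3 83 8B E2 86 AF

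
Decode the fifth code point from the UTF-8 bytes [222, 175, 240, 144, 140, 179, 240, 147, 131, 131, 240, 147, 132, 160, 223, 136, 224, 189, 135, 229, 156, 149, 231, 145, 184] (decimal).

U+07C8

Offset 0: leading byte 0xDE = 11011110 → 2-byte char #1 = DE AF.
Offset 2: leading byte 0xF0 = 11110000 → 4-byte char #2 = F0 90 8C B3.
Offset 6: leading byte 0xF0 = 11110000 → 4-byte char #3 = F0 93 83 83.
Offset 10: leading byte 0xF0 = 11110000 → 4-byte char #4 = F0 93 84 A0.
Offset 14: leading byte 0xDF = 11011111 → 2-byte char #5 = DF 88.
Leading byte 0xDF = 11011111 matches 110xxxxx → 2-byte sequence.
Byte 1: 0xDF = 11011111, payload 11111 (5 bits).
Byte 2: 0x88 = 10001000 (10xxxxxx ✓), payload 001000.
Concatenate: 11111001000 = 0x7C8 (11 bits → U+07C8).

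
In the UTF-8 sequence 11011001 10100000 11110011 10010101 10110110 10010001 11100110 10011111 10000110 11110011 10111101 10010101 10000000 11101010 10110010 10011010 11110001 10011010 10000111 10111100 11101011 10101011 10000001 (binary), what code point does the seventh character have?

U+BAC1

Offset 0: leading byte 0xD9 = 11011001 → 2-byte char #1 = D9 A0.
Offset 2: leading byte 0xF3 = 11110011 → 4-byte char #2 = F3 95 B6 91.
Offset 6: leading byte 0xE6 = 11100110 → 3-byte char #3 = E6 9F 86.
Offset 9: leading byte 0xF3 = 11110011 → 4-byte char #4 = F3 BD 95 80.
Offset 13: leading byte 0xEA = 11101010 → 3-byte char #5 = EA B2 9A.
Offset 16: leading byte 0xF1 = 11110001 → 4-byte char #6 = F1 9A 87 BC.
Offset 20: leading byte 0xEB = 11101011 → 3-byte char #7 = EB AB 81.
Leading byte 0xEB = 11101011 matches 1110xxxx → 3-byte sequence.
Byte 1: 0xEB = 11101011, payload 1011 (4 bits).
Byte 2: 0xAB = 10101011 (10xxxxxx ✓), payload 101011.
Byte 3: 0x81 = 10000001 (10xxxxxx ✓), payload 000001.
Concatenate: 1011101011000001 = 0xBAC1 (16 bits → U+BAC1).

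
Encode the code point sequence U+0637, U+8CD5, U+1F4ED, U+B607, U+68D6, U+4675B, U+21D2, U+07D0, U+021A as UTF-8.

U+0637: 2-byte form → D8 B7.
U+8CD5: 3-byte form → E8 B3 95.
U+1F4ED: 4-byte form → F0 9F 93 AD.
U+B607: 3-byte form → EB 98 87.
U+68D6: 3-byte form → E6 A3 96.
U+4675B: 4-byte form → F1 86 9D 9B.
U+21D2: 3-byte form → E2 87 92.
U+07D0: 2-byte form → DF 90.
U+021A: 2-byte form → C8 9A.
Concatenated (26 bytes): D8 B7 E8 B3 95 F0 9F 93 AD EB 98 87 E6 A3 96 F1 86 9D 9B E2 87 92 DF 90 C8 9A.

D8 B7 E8 B3 95 F0 9F 93 AD EB 98 87 E6 A3 96 F1 86 9D 9B E2 87 92 DF 90 C8 9A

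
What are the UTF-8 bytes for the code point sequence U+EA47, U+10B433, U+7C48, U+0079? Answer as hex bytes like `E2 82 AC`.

EE A9 87 F4 8B 90 B3 E7 B1 88 79

U+EA47: 3-byte form → EE A9 87.
U+10B433: 4-byte form → F4 8B 90 B3.
U+7C48: 3-byte form → E7 B1 88.
U+0079: 1-byte form → 79.
Concatenated (11 bytes): EE A9 87 F4 8B 90 B3 E7 B1 88 79.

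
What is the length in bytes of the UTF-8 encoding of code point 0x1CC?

2

U+01CC = 0x1CC. UTF-8 uses 1 byte below 0x80, 2 below 0x800, 3 below 0x10000, 4 up to 0x10FFFF. 0x1CC is in U+0080–U+07FF → 2 bytes.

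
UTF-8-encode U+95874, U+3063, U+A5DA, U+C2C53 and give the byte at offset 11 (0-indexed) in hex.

0x82

U+95874 → 4-byte form F2 95 A1 B4 at offsets 0–3.
U+3063 → 3-byte form E3 81 A3 at offsets 4–6.
U+A5DA → 3-byte form EA 97 9A at offsets 7–9.
U+C2C53 → 4-byte form F3 82 B1 93 at offsets 10–13.
Offset 11 falls in char 4's range; it's byte 2 of F3 82 B1 93 = 0x82.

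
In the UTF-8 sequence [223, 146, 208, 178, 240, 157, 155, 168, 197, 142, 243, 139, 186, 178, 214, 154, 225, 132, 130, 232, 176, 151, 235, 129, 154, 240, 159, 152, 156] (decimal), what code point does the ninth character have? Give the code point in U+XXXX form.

U+B05A

Offset 0: leading byte 0xDF = 11011111 → 2-byte char #1 = DF 92.
Offset 2: leading byte 0xD0 = 11010000 → 2-byte char #2 = D0 B2.
Offset 4: leading byte 0xF0 = 11110000 → 4-byte char #3 = F0 9D 9B A8.
Offset 8: leading byte 0xC5 = 11000101 → 2-byte char #4 = C5 8E.
Offset 10: leading byte 0xF3 = 11110011 → 4-byte char #5 = F3 8B BA B2.
Offset 14: leading byte 0xD6 = 11010110 → 2-byte char #6 = D6 9A.
Offset 16: leading byte 0xE1 = 11100001 → 3-byte char #7 = E1 84 82.
Offset 19: leading byte 0xE8 = 11101000 → 3-byte char #8 = E8 B0 97.
Offset 22: leading byte 0xEB = 11101011 → 3-byte char #9 = EB 81 9A.
Leading byte 0xEB = 11101011 matches 1110xxxx → 3-byte sequence.
Byte 1: 0xEB = 11101011, payload 1011 (4 bits).
Byte 2: 0x81 = 10000001 (10xxxxxx ✓), payload 000001.
Byte 3: 0x9A = 10011010 (10xxxxxx ✓), payload 011010.
Concatenate: 1011000001011010 = 0xB05A (16 bits → U+B05A).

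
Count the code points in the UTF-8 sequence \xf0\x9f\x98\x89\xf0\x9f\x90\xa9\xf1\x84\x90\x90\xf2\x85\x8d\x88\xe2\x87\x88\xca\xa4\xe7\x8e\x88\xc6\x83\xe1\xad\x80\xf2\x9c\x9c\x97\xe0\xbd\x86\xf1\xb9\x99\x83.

Byte at offset 0: 0xF0 = 11110000 → 4-byte char (#1). Advance 4.
Byte at offset 4: 0xF0 = 11110000 → 4-byte char (#2). Advance 4.
Byte at offset 8: 0xF1 = 11110001 → 4-byte char (#3). Advance 4.
Byte at offset 12: 0xF2 = 11110010 → 4-byte char (#4). Advance 4.
Byte at offset 16: 0xE2 = 11100010 → 3-byte char (#5). Advance 3.
Byte at offset 19: 0xCA = 11001010 → 2-byte char (#6). Advance 2.
Byte at offset 21: 0xE7 = 11100111 → 3-byte char (#7). Advance 3.
Byte at offset 24: 0xC6 = 11000110 → 2-byte char (#8). Advance 2.
Byte at offset 26: 0xE1 = 11100001 → 3-byte char (#9). Advance 3.
Byte at offset 29: 0xF2 = 11110010 → 4-byte char (#10). Advance 4.
Byte at offset 33: 0xE0 = 11100000 → 3-byte char (#11). Advance 3.
Byte at offset 36: 0xF1 = 11110001 → 4-byte char (#12). Advance 4.
Reached end at offset 40 after 12 code points.

12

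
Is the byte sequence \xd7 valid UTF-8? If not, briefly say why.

Leading byte 0xD7 = 11010111 → 2-byte form, but only 1 byte is present.

invalid (sequence truncated)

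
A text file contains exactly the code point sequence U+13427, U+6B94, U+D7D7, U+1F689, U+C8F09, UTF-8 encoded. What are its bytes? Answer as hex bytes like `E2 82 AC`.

U+13427: 4-byte form → F0 93 90 A7.
U+6B94: 3-byte form → E6 AE 94.
U+D7D7: 3-byte form → ED 9F 97.
U+1F689: 4-byte form → F0 9F 9A 89.
U+C8F09: 4-byte form → F3 88 BC 89.
Concatenated (18 bytes): F0 93 90 A7 E6 AE 94 ED 9F 97 F0 9F 9A 89 F3 88 BC 89.

F0 93 90 A7 E6 AE 94 ED 9F 97 F0 9F 9A 89 F3 88 BC 89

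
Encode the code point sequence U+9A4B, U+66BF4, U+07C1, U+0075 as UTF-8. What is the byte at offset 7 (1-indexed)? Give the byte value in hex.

1-indexed offset 7 is 0-indexed offset 6.
U+9A4B → 3-byte form E9 A9 8B at offsets 0–2.
U+66BF4 → 4-byte form F1 A6 AF B4 at offsets 3–6.
Offset 6 falls in char 2's range; it's byte 4 of F1 A6 AF B4 = 0xB4.

0xB4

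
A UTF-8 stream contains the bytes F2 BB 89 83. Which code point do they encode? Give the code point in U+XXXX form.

Leading byte 0xF2 = 11110010 matches 11110xxx → 4-byte sequence.
Byte 1: 0xF2 = 11110010, payload 010 (3 bits).
Byte 2: 0xBB = 10111011 (10xxxxxx ✓), payload 111011.
Byte 3: 0x89 = 10001001 (10xxxxxx ✓), payload 001001.
Byte 4: 0x83 = 10000011 (10xxxxxx ✓), payload 000011.
Concatenate: 010111011001001000011 = 0xBB243 (21 bits → U+BB243).

U+BB243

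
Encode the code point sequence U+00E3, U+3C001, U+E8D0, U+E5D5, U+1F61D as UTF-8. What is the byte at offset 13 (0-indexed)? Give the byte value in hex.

0x9F

U+00E3 → 2-byte form C3 A3 at offsets 0–1.
U+3C001 → 4-byte form F0 BC 80 81 at offsets 2–5.
U+E8D0 → 3-byte form EE A3 90 at offsets 6–8.
U+E5D5 → 3-byte form EE 97 95 at offsets 9–11.
U+1F61D → 4-byte form F0 9F 98 9D at offsets 12–15.
Offset 13 falls in char 5's range; it's byte 2 of F0 9F 98 9D = 0x9F.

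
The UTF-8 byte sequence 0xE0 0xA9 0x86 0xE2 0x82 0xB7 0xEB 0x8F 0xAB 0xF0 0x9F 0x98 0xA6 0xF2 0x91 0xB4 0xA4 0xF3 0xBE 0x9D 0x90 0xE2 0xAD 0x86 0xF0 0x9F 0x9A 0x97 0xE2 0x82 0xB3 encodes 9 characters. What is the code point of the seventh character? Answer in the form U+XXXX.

Offset 0: leading byte 0xE0 = 11100000 → 3-byte char #1 = E0 A9 86.
Offset 3: leading byte 0xE2 = 11100010 → 3-byte char #2 = E2 82 B7.
Offset 6: leading byte 0xEB = 11101011 → 3-byte char #3 = EB 8F AB.
Offset 9: leading byte 0xF0 = 11110000 → 4-byte char #4 = F0 9F 98 A6.
Offset 13: leading byte 0xF2 = 11110010 → 4-byte char #5 = F2 91 B4 A4.
Offset 17: leading byte 0xF3 = 11110011 → 4-byte char #6 = F3 BE 9D 90.
Offset 21: leading byte 0xE2 = 11100010 → 3-byte char #7 = E2 AD 86.
Leading byte 0xE2 = 11100010 matches 1110xxxx → 3-byte sequence.
Byte 1: 0xE2 = 11100010, payload 0010 (4 bits).
Byte 2: 0xAD = 10101101 (10xxxxxx ✓), payload 101101.
Byte 3: 0x86 = 10000110 (10xxxxxx ✓), payload 000110.
Concatenate: 0010101101000110 = 0x2B46 (16 bits → U+2B46).

U+2B46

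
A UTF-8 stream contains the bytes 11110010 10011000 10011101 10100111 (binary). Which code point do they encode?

Leading byte 0xF2 = 11110010 matches 11110xxx → 4-byte sequence.
Byte 1: 0xF2 = 11110010, payload 010 (3 bits).
Byte 2: 0x98 = 10011000 (10xxxxxx ✓), payload 011000.
Byte 3: 0x9D = 10011101 (10xxxxxx ✓), payload 011101.
Byte 4: 0xA7 = 10100111 (10xxxxxx ✓), payload 100111.
Concatenate: 010011000011101100111 = 0x98767 (21 bits → U+98767).

U+98767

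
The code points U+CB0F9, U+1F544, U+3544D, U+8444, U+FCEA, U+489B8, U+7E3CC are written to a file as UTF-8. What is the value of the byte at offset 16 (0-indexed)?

U+CB0F9 → 4-byte form F3 8B 83 B9 at offsets 0–3.
U+1F544 → 4-byte form F0 9F 95 84 at offsets 4–7.
U+3544D → 4-byte form F0 B5 91 8D at offsets 8–11.
U+8444 → 3-byte form E8 91 84 at offsets 12–14.
U+FCEA → 3-byte form EF B3 AA at offsets 15–17.
Offset 16 falls in char 5's range; it's byte 2 of EF B3 AA = 0xB3.

0xB3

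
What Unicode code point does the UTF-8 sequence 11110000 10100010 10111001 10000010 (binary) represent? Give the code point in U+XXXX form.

Leading byte 0xF0 = 11110000 matches 11110xxx → 4-byte sequence.
Byte 1: 0xF0 = 11110000, payload 000 (3 bits).
Byte 2: 0xA2 = 10100010 (10xxxxxx ✓), payload 100010.
Byte 3: 0xB9 = 10111001 (10xxxxxx ✓), payload 111001.
Byte 4: 0x82 = 10000010 (10xxxxxx ✓), payload 000010.
Concatenate: 000100010111001000010 = 0x22E42 (21 bits → U+22E42).

U+22E42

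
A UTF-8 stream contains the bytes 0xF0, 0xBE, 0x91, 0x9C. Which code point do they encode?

Leading byte 0xF0 = 11110000 matches 11110xxx → 4-byte sequence.
Byte 1: 0xF0 = 11110000, payload 000 (3 bits).
Byte 2: 0xBE = 10111110 (10xxxxxx ✓), payload 111110.
Byte 3: 0x91 = 10010001 (10xxxxxx ✓), payload 010001.
Byte 4: 0x9C = 10011100 (10xxxxxx ✓), payload 011100.
Concatenate: 000111110010001011100 = 0x3E45C (21 bits → U+3E45C).

U+3E45C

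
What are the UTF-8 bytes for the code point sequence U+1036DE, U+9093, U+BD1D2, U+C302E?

F4 83 9B 9E E9 82 93 F2 BD 87 92 F3 83 80 AE

U+1036DE: 4-byte form → F4 83 9B 9E.
U+9093: 3-byte form → E9 82 93.
U+BD1D2: 4-byte form → F2 BD 87 92.
U+C302E: 4-byte form → F3 83 80 AE.
Concatenated (15 bytes): F4 83 9B 9E E9 82 93 F2 BD 87 92 F3 83 80 AE.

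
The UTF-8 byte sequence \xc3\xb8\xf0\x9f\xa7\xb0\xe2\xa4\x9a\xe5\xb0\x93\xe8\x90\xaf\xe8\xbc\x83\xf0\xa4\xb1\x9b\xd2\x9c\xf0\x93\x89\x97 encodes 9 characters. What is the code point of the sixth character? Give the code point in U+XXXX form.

U+8F03

Offset 0: leading byte 0xC3 = 11000011 → 2-byte char #1 = C3 B8.
Offset 2: leading byte 0xF0 = 11110000 → 4-byte char #2 = F0 9F A7 B0.
Offset 6: leading byte 0xE2 = 11100010 → 3-byte char #3 = E2 A4 9A.
Offset 9: leading byte 0xE5 = 11100101 → 3-byte char #4 = E5 B0 93.
Offset 12: leading byte 0xE8 = 11101000 → 3-byte char #5 = E8 90 AF.
Offset 15: leading byte 0xE8 = 11101000 → 3-byte char #6 = E8 BC 83.
Leading byte 0xE8 = 11101000 matches 1110xxxx → 3-byte sequence.
Byte 1: 0xE8 = 11101000, payload 1000 (4 bits).
Byte 2: 0xBC = 10111100 (10xxxxxx ✓), payload 111100.
Byte 3: 0x83 = 10000011 (10xxxxxx ✓), payload 000011.
Concatenate: 1000111100000011 = 0x8F03 (16 bits → U+8F03).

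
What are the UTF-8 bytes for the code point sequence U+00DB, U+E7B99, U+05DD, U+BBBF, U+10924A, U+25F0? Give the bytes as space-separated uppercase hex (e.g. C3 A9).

C3 9B F3 A7 AE 99 D7 9D EB AE BF F4 89 89 8A E2 97 B0

U+00DB: 2-byte form → C3 9B.
U+E7B99: 4-byte form → F3 A7 AE 99.
U+05DD: 2-byte form → D7 9D.
U+BBBF: 3-byte form → EB AE BF.
U+10924A: 4-byte form → F4 89 89 8A.
U+25F0: 3-byte form → E2 97 B0.
Concatenated (18 bytes): C3 9B F3 A7 AE 99 D7 9D EB AE BF F4 89 89 8A E2 97 B0.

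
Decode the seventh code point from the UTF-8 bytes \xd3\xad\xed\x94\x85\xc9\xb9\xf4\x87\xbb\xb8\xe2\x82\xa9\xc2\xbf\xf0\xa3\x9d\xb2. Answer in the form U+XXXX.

U+23772

Offset 0: leading byte 0xD3 = 11010011 → 2-byte char #1 = D3 AD.
Offset 2: leading byte 0xED = 11101101 → 3-byte char #2 = ED 94 85.
Offset 5: leading byte 0xC9 = 11001001 → 2-byte char #3 = C9 B9.
Offset 7: leading byte 0xF4 = 11110100 → 4-byte char #4 = F4 87 BB B8.
Offset 11: leading byte 0xE2 = 11100010 → 3-byte char #5 = E2 82 A9.
Offset 14: leading byte 0xC2 = 11000010 → 2-byte char #6 = C2 BF.
Offset 16: leading byte 0xF0 = 11110000 → 4-byte char #7 = F0 A3 9D B2.
Leading byte 0xF0 = 11110000 matches 11110xxx → 4-byte sequence.
Byte 1: 0xF0 = 11110000, payload 000 (3 bits).
Byte 2: 0xA3 = 10100011 (10xxxxxx ✓), payload 100011.
Byte 3: 0x9D = 10011101 (10xxxxxx ✓), payload 011101.
Byte 4: 0xB2 = 10110010 (10xxxxxx ✓), payload 110010.
Concatenate: 000100011011101110010 = 0x23772 (21 bits → U+23772).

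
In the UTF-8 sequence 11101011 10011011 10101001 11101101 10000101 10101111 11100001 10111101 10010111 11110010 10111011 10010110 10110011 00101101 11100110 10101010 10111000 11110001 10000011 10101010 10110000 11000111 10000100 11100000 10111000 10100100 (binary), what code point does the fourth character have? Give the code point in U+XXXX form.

Offset 0: leading byte 0xEB = 11101011 → 3-byte char #1 = EB 9B A9.
Offset 3: leading byte 0xED = 11101101 → 3-byte char #2 = ED 85 AF.
Offset 6: leading byte 0xE1 = 11100001 → 3-byte char #3 = E1 BD 97.
Offset 9: leading byte 0xF2 = 11110010 → 4-byte char #4 = F2 BB 96 B3.
Leading byte 0xF2 = 11110010 matches 11110xxx → 4-byte sequence.
Byte 1: 0xF2 = 11110010, payload 010 (3 bits).
Byte 2: 0xBB = 10111011 (10xxxxxx ✓), payload 111011.
Byte 3: 0x96 = 10010110 (10xxxxxx ✓), payload 010110.
Byte 4: 0xB3 = 10110011 (10xxxxxx ✓), payload 110011.
Concatenate: 010111011010110110011 = 0xBB5B3 (21 bits → U+BB5B3).

U+BB5B3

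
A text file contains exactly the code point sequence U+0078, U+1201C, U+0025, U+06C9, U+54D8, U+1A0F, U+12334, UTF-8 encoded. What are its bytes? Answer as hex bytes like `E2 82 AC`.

U+0078: 1-byte form → 78.
U+1201C: 4-byte form → F0 92 80 9C.
U+0025: 1-byte form → 25.
U+06C9: 2-byte form → DB 89.
U+54D8: 3-byte form → E5 93 98.
U+1A0F: 3-byte form → E1 A8 8F.
U+12334: 4-byte form → F0 92 8C B4.
Concatenated (18 bytes): 78 F0 92 80 9C 25 DB 89 E5 93 98 E1 A8 8F F0 92 8C B4.

78 F0 92 80 9C 25 DB 89 E5 93 98 E1 A8 8F F0 92 8C B4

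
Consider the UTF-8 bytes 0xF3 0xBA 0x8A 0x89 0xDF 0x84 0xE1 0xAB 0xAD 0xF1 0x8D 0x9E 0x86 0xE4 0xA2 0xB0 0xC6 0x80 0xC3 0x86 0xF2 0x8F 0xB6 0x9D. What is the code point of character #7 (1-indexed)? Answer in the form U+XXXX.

U+00C6

Offset 0: leading byte 0xF3 = 11110011 → 4-byte char #1 = F3 BA 8A 89.
Offset 4: leading byte 0xDF = 11011111 → 2-byte char #2 = DF 84.
Offset 6: leading byte 0xE1 = 11100001 → 3-byte char #3 = E1 AB AD.
Offset 9: leading byte 0xF1 = 11110001 → 4-byte char #4 = F1 8D 9E 86.
Offset 13: leading byte 0xE4 = 11100100 → 3-byte char #5 = E4 A2 B0.
Offset 16: leading byte 0xC6 = 11000110 → 2-byte char #6 = C6 80.
Offset 18: leading byte 0xC3 = 11000011 → 2-byte char #7 = C3 86.
Leading byte 0xC3 = 11000011 matches 110xxxxx → 2-byte sequence.
Byte 1: 0xC3 = 11000011, payload 00011 (5 bits).
Byte 2: 0x86 = 10000110 (10xxxxxx ✓), payload 000110.
Concatenate: 00011000110 = 0xC6 (11 bits → U+00C6).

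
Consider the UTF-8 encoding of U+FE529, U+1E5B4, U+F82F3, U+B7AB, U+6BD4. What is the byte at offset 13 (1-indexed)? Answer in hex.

0xEB

1-indexed offset 13 is 0-indexed offset 12.
U+FE529 → 4-byte form F3 BE 94 A9 at offsets 0–3.
U+1E5B4 → 4-byte form F0 9E 96 B4 at offsets 4–7.
U+F82F3 → 4-byte form F3 B8 8B B3 at offsets 8–11.
U+B7AB → 3-byte form EB 9E AB at offsets 12–14.
Offset 12 falls in char 4's range; it's byte 1 of EB 9E AB = 0xEB.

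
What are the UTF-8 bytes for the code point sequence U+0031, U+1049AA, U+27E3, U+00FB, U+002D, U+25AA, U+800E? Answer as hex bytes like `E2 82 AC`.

31 F4 84 A6 AA E2 9F A3 C3 BB 2D E2 96 AA E8 80 8E

U+0031: 1-byte form → 31.
U+1049AA: 4-byte form → F4 84 A6 AA.
U+27E3: 3-byte form → E2 9F A3.
U+00FB: 2-byte form → C3 BB.
U+002D: 1-byte form → 2D.
U+25AA: 3-byte form → E2 96 AA.
U+800E: 3-byte form → E8 80 8E.
Concatenated (17 bytes): 31 F4 84 A6 AA E2 9F A3 C3 BB 2D E2 96 AA E8 80 8E.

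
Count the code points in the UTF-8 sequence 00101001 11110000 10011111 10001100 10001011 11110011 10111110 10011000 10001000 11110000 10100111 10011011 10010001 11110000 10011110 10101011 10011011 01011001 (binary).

Byte at offset 0: 0x29 = 00101001 → 1-byte char (#1). Advance 1.
Byte at offset 1: 0xF0 = 11110000 → 4-byte char (#2). Advance 4.
Byte at offset 5: 0xF3 = 11110011 → 4-byte char (#3). Advance 4.
Byte at offset 9: 0xF0 = 11110000 → 4-byte char (#4). Advance 4.
Byte at offset 13: 0xF0 = 11110000 → 4-byte char (#5). Advance 4.
Byte at offset 17: 0x59 = 01011001 → 1-byte char (#6). Advance 1.
Reached end at offset 18 after 6 code points.

6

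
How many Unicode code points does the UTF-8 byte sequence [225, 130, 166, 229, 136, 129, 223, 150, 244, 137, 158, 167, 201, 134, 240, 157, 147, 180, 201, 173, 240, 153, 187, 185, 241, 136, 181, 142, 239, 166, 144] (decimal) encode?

10

Byte at offset 0: 0xE1 = 11100001 → 3-byte char (#1). Advance 3.
Byte at offset 3: 0xE5 = 11100101 → 3-byte char (#2). Advance 3.
Byte at offset 6: 0xDF = 11011111 → 2-byte char (#3). Advance 2.
Byte at offset 8: 0xF4 = 11110100 → 4-byte char (#4). Advance 4.
Byte at offset 12: 0xC9 = 11001001 → 2-byte char (#5). Advance 2.
Byte at offset 14: 0xF0 = 11110000 → 4-byte char (#6). Advance 4.
Byte at offset 18: 0xC9 = 11001001 → 2-byte char (#7). Advance 2.
Byte at offset 20: 0xF0 = 11110000 → 4-byte char (#8). Advance 4.
Byte at offset 24: 0xF1 = 11110001 → 4-byte char (#9). Advance 4.
Byte at offset 28: 0xEF = 11101111 → 3-byte char (#10). Advance 3.
Reached end at offset 31 after 10 code points.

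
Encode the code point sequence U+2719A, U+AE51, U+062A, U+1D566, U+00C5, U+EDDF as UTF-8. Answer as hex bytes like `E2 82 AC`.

F0 A7 86 9A EA B9 91 D8 AA F0 9D 95 A6 C3 85 EE B7 9F

U+2719A: 4-byte form → F0 A7 86 9A.
U+AE51: 3-byte form → EA B9 91.
U+062A: 2-byte form → D8 AA.
U+1D566: 4-byte form → F0 9D 95 A6.
U+00C5: 2-byte form → C3 85.
U+EDDF: 3-byte form → EE B7 9F.
Concatenated (18 bytes): F0 A7 86 9A EA B9 91 D8 AA F0 9D 95 A6 C3 85 EE B7 9F.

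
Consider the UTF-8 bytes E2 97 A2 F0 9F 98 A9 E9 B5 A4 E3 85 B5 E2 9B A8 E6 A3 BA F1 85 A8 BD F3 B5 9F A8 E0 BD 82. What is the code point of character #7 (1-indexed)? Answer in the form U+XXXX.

Offset 0: leading byte 0xE2 = 11100010 → 3-byte char #1 = E2 97 A2.
Offset 3: leading byte 0xF0 = 11110000 → 4-byte char #2 = F0 9F 98 A9.
Offset 7: leading byte 0xE9 = 11101001 → 3-byte char #3 = E9 B5 A4.
Offset 10: leading byte 0xE3 = 11100011 → 3-byte char #4 = E3 85 B5.
Offset 13: leading byte 0xE2 = 11100010 → 3-byte char #5 = E2 9B A8.
Offset 16: leading byte 0xE6 = 11100110 → 3-byte char #6 = E6 A3 BA.
Offset 19: leading byte 0xF1 = 11110001 → 4-byte char #7 = F1 85 A8 BD.
Leading byte 0xF1 = 11110001 matches 11110xxx → 4-byte sequence.
Byte 1: 0xF1 = 11110001, payload 001 (3 bits).
Byte 2: 0x85 = 10000101 (10xxxxxx ✓), payload 000101.
Byte 3: 0xA8 = 10101000 (10xxxxxx ✓), payload 101000.
Byte 4: 0xBD = 10111101 (10xxxxxx ✓), payload 111101.
Concatenate: 001000101101000111101 = 0x45A3D (21 bits → U+45A3D).

U+45A3D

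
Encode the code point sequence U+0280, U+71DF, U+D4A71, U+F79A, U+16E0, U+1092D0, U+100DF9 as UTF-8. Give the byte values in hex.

CA 80 E7 87 9F F3 94 A9 B1 EF 9E 9A E1 9B A0 F4 89 8B 90 F4 80 B7 B9

U+0280: 2-byte form → CA 80.
U+71DF: 3-byte form → E7 87 9F.
U+D4A71: 4-byte form → F3 94 A9 B1.
U+F79A: 3-byte form → EF 9E 9A.
U+16E0: 3-byte form → E1 9B A0.
U+1092D0: 4-byte form → F4 89 8B 90.
U+100DF9: 4-byte form → F4 80 B7 B9.
Concatenated (23 bytes): CA 80 E7 87 9F F3 94 A9 B1 EF 9E 9A E1 9B A0 F4 89 8B 90 F4 80 B7 B9.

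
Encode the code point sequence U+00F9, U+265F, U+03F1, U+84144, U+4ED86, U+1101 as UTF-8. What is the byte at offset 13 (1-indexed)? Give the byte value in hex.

0x8E

1-indexed offset 13 is 0-indexed offset 12.
U+00F9 → 2-byte form C3 B9 at offsets 0–1.
U+265F → 3-byte form E2 99 9F at offsets 2–4.
U+03F1 → 2-byte form CF B1 at offsets 5–6.
U+84144 → 4-byte form F2 84 85 84 at offsets 7–10.
U+4ED86 → 4-byte form F1 8E B6 86 at offsets 11–14.
Offset 12 falls in char 5's range; it's byte 2 of F1 8E B6 86 = 0x8E.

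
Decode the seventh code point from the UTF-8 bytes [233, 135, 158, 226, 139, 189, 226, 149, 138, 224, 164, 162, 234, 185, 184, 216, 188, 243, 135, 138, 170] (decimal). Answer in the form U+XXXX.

U+C72AA

Offset 0: leading byte 0xE9 = 11101001 → 3-byte char #1 = E9 87 9E.
Offset 3: leading byte 0xE2 = 11100010 → 3-byte char #2 = E2 8B BD.
Offset 6: leading byte 0xE2 = 11100010 → 3-byte char #3 = E2 95 8A.
Offset 9: leading byte 0xE0 = 11100000 → 3-byte char #4 = E0 A4 A2.
Offset 12: leading byte 0xEA = 11101010 → 3-byte char #5 = EA B9 B8.
Offset 15: leading byte 0xD8 = 11011000 → 2-byte char #6 = D8 BC.
Offset 17: leading byte 0xF3 = 11110011 → 4-byte char #7 = F3 87 8A AA.
Leading byte 0xF3 = 11110011 matches 11110xxx → 4-byte sequence.
Byte 1: 0xF3 = 11110011, payload 011 (3 bits).
Byte 2: 0x87 = 10000111 (10xxxxxx ✓), payload 000111.
Byte 3: 0x8A = 10001010 (10xxxxxx ✓), payload 001010.
Byte 4: 0xAA = 10101010 (10xxxxxx ✓), payload 101010.
Concatenate: 011000111001010101010 = 0xC72AA (21 bits → U+C72AA).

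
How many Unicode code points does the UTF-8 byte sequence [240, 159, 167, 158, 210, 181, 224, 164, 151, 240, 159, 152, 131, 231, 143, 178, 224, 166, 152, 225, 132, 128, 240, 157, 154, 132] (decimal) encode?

8

Byte at offset 0: 0xF0 = 11110000 → 4-byte char (#1). Advance 4.
Byte at offset 4: 0xD2 = 11010010 → 2-byte char (#2). Advance 2.
Byte at offset 6: 0xE0 = 11100000 → 3-byte char (#3). Advance 3.
Byte at offset 9: 0xF0 = 11110000 → 4-byte char (#4). Advance 4.
Byte at offset 13: 0xE7 = 11100111 → 3-byte char (#5). Advance 3.
Byte at offset 16: 0xE0 = 11100000 → 3-byte char (#6). Advance 3.
Byte at offset 19: 0xE1 = 11100001 → 3-byte char (#7). Advance 3.
Byte at offset 22: 0xF0 = 11110000 → 4-byte char (#8). Advance 4.
Reached end at offset 26 after 8 code points.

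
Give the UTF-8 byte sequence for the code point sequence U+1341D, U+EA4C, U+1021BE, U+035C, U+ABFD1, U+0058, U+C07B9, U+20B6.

F0 93 90 9D EE A9 8C F4 82 86 BE CD 9C F2 AB BF 91 58 F3 80 9E B9 E2 82 B6

U+1341D: 4-byte form → F0 93 90 9D.
U+EA4C: 3-byte form → EE A9 8C.
U+1021BE: 4-byte form → F4 82 86 BE.
U+035C: 2-byte form → CD 9C.
U+ABFD1: 4-byte form → F2 AB BF 91.
U+0058: 1-byte form → 58.
U+C07B9: 4-byte form → F3 80 9E B9.
U+20B6: 3-byte form → E2 82 B6.
Concatenated (25 bytes): F0 93 90 9D EE A9 8C F4 82 86 BE CD 9C F2 AB BF 91 58 F3 80 9E B9 E2 82 B6.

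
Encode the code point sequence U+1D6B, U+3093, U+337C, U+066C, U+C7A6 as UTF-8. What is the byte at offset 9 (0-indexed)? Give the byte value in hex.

0xD9

U+1D6B → 3-byte form E1 B5 AB at offsets 0–2.
U+3093 → 3-byte form E3 82 93 at offsets 3–5.
U+337C → 3-byte form E3 8D BC at offsets 6–8.
U+066C → 2-byte form D9 AC at offsets 9–10.
Offset 9 falls in char 4's range; it's byte 1 of D9 AC = 0xD9.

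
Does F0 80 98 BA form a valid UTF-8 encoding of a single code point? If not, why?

Leading byte 0xF0 = 11110000 → 4-byte form.
Continuation bytes all match 10xxxxxx. Payload decodes to 0x63A.
But 0x63A < 0x10000, the minimum for a 4-byte sequence — this is an overlong encoding.

invalid (overlong encoding)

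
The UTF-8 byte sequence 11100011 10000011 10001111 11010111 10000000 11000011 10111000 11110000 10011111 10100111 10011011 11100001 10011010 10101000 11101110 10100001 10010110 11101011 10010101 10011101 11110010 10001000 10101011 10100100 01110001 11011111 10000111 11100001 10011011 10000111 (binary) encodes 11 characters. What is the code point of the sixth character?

U+E856

Offset 0: leading byte 0xE3 = 11100011 → 3-byte char #1 = E3 83 8F.
Offset 3: leading byte 0xD7 = 11010111 → 2-byte char #2 = D7 80.
Offset 5: leading byte 0xC3 = 11000011 → 2-byte char #3 = C3 B8.
Offset 7: leading byte 0xF0 = 11110000 → 4-byte char #4 = F0 9F A7 9B.
Offset 11: leading byte 0xE1 = 11100001 → 3-byte char #5 = E1 9A A8.
Offset 14: leading byte 0xEE = 11101110 → 3-byte char #6 = EE A1 96.
Leading byte 0xEE = 11101110 matches 1110xxxx → 3-byte sequence.
Byte 1: 0xEE = 11101110, payload 1110 (4 bits).
Byte 2: 0xA1 = 10100001 (10xxxxxx ✓), payload 100001.
Byte 3: 0x96 = 10010110 (10xxxxxx ✓), payload 010110.
Concatenate: 1110100001010110 = 0xE856 (16 bits → U+E856).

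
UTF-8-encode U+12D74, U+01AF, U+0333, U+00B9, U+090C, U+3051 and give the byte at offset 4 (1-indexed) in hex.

1-indexed offset 4 is 0-indexed offset 3.
U+12D74 → 4-byte form F0 92 B5 B4 at offsets 0–3.
Offset 3 falls in char 1's range; it's byte 4 of F0 92 B5 B4 = 0xB4.

0xB4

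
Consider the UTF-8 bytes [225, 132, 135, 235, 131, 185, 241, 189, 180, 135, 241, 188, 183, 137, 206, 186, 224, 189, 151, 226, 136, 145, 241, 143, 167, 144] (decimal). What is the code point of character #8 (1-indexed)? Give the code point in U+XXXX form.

Offset 0: leading byte 0xE1 = 11100001 → 3-byte char #1 = E1 84 87.
Offset 3: leading byte 0xEB = 11101011 → 3-byte char #2 = EB 83 B9.
Offset 6: leading byte 0xF1 = 11110001 → 4-byte char #3 = F1 BD B4 87.
Offset 10: leading byte 0xF1 = 11110001 → 4-byte char #4 = F1 BC B7 89.
Offset 14: leading byte 0xCE = 11001110 → 2-byte char #5 = CE BA.
Offset 16: leading byte 0xE0 = 11100000 → 3-byte char #6 = E0 BD 97.
Offset 19: leading byte 0xE2 = 11100010 → 3-byte char #7 = E2 88 91.
Offset 22: leading byte 0xF1 = 11110001 → 4-byte char #8 = F1 8F A7 90.
Leading byte 0xF1 = 11110001 matches 11110xxx → 4-byte sequence.
Byte 1: 0xF1 = 11110001, payload 001 (3 bits).
Byte 2: 0x8F = 10001111 (10xxxxxx ✓), payload 001111.
Byte 3: 0xA7 = 10100111 (10xxxxxx ✓), payload 100111.
Byte 4: 0x90 = 10010000 (10xxxxxx ✓), payload 010000.
Concatenate: 001001111100111010000 = 0x4F9D0 (21 bits → U+4F9D0).

U+4F9D0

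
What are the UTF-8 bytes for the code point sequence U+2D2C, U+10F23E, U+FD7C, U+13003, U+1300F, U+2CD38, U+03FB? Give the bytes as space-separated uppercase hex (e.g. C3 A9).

U+2D2C: 3-byte form → E2 B4 AC.
U+10F23E: 4-byte form → F4 8F 88 BE.
U+FD7C: 3-byte form → EF B5 BC.
U+13003: 4-byte form → F0 93 80 83.
U+1300F: 4-byte form → F0 93 80 8F.
U+2CD38: 4-byte form → F0 AC B4 B8.
U+03FB: 2-byte form → CF BB.
Concatenated (24 bytes): E2 B4 AC F4 8F 88 BE EF B5 BC F0 93 80 83 F0 93 80 8F F0 AC B4 B8 CF BB.

E2 B4 AC F4 8F 88 BE EF B5 BC F0 93 80 83 F0 93 80 8F F0 AC B4 B8 CF BB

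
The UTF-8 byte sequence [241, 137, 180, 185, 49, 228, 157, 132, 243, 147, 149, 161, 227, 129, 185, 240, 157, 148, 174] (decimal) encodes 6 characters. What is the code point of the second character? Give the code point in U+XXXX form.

U+0031

Offset 0: leading byte 0xF1 = 11110001 → 4-byte char #1 = F1 89 B4 B9.
Offset 4: leading byte 0x31 = 00110001 → 1-byte char #2 = 31.
Leading byte 0x31 = 00110001 matches 0xxxxxxx → 1-byte sequence.
Byte 1: 0x31 = 00110001, payload 0110001 (7 bits).
Concatenate: 0110001 = 0x31 (7 bits → U+0031).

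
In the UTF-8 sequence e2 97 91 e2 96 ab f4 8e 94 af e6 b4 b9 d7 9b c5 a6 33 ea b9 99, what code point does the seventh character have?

Offset 0: leading byte 0xE2 = 11100010 → 3-byte char #1 = E2 97 91.
Offset 3: leading byte 0xE2 = 11100010 → 3-byte char #2 = E2 96 AB.
Offset 6: leading byte 0xF4 = 11110100 → 4-byte char #3 = F4 8E 94 AF.
Offset 10: leading byte 0xE6 = 11100110 → 3-byte char #4 = E6 B4 B9.
Offset 13: leading byte 0xD7 = 11010111 → 2-byte char #5 = D7 9B.
Offset 15: leading byte 0xC5 = 11000101 → 2-byte char #6 = C5 A6.
Offset 17: leading byte 0x33 = 00110011 → 1-byte char #7 = 33.
Leading byte 0x33 = 00110011 matches 0xxxxxxx → 1-byte sequence.
Byte 1: 0x33 = 00110011, payload 0110011 (7 bits).
Concatenate: 0110011 = 0x33 (7 bits → U+0033).

U+0033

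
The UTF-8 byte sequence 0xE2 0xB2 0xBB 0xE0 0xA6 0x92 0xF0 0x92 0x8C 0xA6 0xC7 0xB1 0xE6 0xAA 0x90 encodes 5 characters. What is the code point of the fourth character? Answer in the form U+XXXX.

U+01F1

Offset 0: leading byte 0xE2 = 11100010 → 3-byte char #1 = E2 B2 BB.
Offset 3: leading byte 0xE0 = 11100000 → 3-byte char #2 = E0 A6 92.
Offset 6: leading byte 0xF0 = 11110000 → 4-byte char #3 = F0 92 8C A6.
Offset 10: leading byte 0xC7 = 11000111 → 2-byte char #4 = C7 B1.
Leading byte 0xC7 = 11000111 matches 110xxxxx → 2-byte sequence.
Byte 1: 0xC7 = 11000111, payload 00111 (5 bits).
Byte 2: 0xB1 = 10110001 (10xxxxxx ✓), payload 110001.
Concatenate: 00111110001 = 0x1F1 (11 bits → U+01F1).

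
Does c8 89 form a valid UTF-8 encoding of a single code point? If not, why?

Leading byte 0xC8 = 11001000 → 2-byte form.
Continuation bytes 0x89=10001001 all match 10xxxxxx.
Decoded value 0x209 is ≥ 0x80 (shortest form) and not a surrogate.

valid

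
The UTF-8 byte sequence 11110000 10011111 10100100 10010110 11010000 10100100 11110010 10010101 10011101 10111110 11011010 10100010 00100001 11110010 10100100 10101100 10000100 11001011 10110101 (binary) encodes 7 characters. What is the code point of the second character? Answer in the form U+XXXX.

U+0424

Offset 0: leading byte 0xF0 = 11110000 → 4-byte char #1 = F0 9F A4 96.
Offset 4: leading byte 0xD0 = 11010000 → 2-byte char #2 = D0 A4.
Leading byte 0xD0 = 11010000 matches 110xxxxx → 2-byte sequence.
Byte 1: 0xD0 = 11010000, payload 10000 (5 bits).
Byte 2: 0xA4 = 10100100 (10xxxxxx ✓), payload 100100.
Concatenate: 10000100100 = 0x424 (11 bits → U+0424).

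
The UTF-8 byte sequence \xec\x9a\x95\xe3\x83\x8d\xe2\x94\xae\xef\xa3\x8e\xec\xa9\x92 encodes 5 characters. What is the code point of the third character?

U+252E

Offset 0: leading byte 0xEC = 11101100 → 3-byte char #1 = EC 9A 95.
Offset 3: leading byte 0xE3 = 11100011 → 3-byte char #2 = E3 83 8D.
Offset 6: leading byte 0xE2 = 11100010 → 3-byte char #3 = E2 94 AE.
Leading byte 0xE2 = 11100010 matches 1110xxxx → 3-byte sequence.
Byte 1: 0xE2 = 11100010, payload 0010 (4 bits).
Byte 2: 0x94 = 10010100 (10xxxxxx ✓), payload 010100.
Byte 3: 0xAE = 10101110 (10xxxxxx ✓), payload 101110.
Concatenate: 0010010100101110 = 0x252E (16 bits → U+252E).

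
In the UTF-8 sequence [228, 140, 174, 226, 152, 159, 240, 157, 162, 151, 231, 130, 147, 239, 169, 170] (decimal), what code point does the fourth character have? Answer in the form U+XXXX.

U+7093

Offset 0: leading byte 0xE4 = 11100100 → 3-byte char #1 = E4 8C AE.
Offset 3: leading byte 0xE2 = 11100010 → 3-byte char #2 = E2 98 9F.
Offset 6: leading byte 0xF0 = 11110000 → 4-byte char #3 = F0 9D A2 97.
Offset 10: leading byte 0xE7 = 11100111 → 3-byte char #4 = E7 82 93.
Leading byte 0xE7 = 11100111 matches 1110xxxx → 3-byte sequence.
Byte 1: 0xE7 = 11100111, payload 0111 (4 bits).
Byte 2: 0x82 = 10000010 (10xxxxxx ✓), payload 000010.
Byte 3: 0x93 = 10010011 (10xxxxxx ✓), payload 010011.
Concatenate: 0111000010010011 = 0x7093 (16 bits → U+7093).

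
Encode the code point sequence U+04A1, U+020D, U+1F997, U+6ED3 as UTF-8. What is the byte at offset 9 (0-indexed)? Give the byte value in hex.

0xBB

U+04A1 → 2-byte form D2 A1 at offsets 0–1.
U+020D → 2-byte form C8 8D at offsets 2–3.
U+1F997 → 4-byte form F0 9F A6 97 at offsets 4–7.
U+6ED3 → 3-byte form E6 BB 93 at offsets 8–10.
Offset 9 falls in char 4's range; it's byte 2 of E6 BB 93 = 0xBB.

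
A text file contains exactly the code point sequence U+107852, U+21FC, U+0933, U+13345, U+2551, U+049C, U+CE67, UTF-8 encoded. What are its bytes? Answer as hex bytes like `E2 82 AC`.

U+107852: 4-byte form → F4 87 A1 92.
U+21FC: 3-byte form → E2 87 BC.
U+0933: 3-byte form → E0 A4 B3.
U+13345: 4-byte form → F0 93 8D 85.
U+2551: 3-byte form → E2 95 91.
U+049C: 2-byte form → D2 9C.
U+CE67: 3-byte form → EC B9 A7.
Concatenated (22 bytes): F4 87 A1 92 E2 87 BC E0 A4 B3 F0 93 8D 85 E2 95 91 D2 9C EC B9 A7.

F4 87 A1 92 E2 87 BC E0 A4 B3 F0 93 8D 85 E2 95 91 D2 9C EC B9 A7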